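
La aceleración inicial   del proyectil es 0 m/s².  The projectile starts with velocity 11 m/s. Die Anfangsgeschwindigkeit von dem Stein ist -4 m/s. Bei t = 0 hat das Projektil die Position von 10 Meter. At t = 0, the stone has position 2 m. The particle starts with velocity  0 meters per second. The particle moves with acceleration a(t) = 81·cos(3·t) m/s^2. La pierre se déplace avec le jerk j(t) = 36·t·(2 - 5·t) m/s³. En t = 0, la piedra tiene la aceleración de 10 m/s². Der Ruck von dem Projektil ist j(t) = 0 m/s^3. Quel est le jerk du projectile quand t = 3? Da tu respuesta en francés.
Nous avons le jerk j(t) = 0. En substituant t = 3: j(3) = 0.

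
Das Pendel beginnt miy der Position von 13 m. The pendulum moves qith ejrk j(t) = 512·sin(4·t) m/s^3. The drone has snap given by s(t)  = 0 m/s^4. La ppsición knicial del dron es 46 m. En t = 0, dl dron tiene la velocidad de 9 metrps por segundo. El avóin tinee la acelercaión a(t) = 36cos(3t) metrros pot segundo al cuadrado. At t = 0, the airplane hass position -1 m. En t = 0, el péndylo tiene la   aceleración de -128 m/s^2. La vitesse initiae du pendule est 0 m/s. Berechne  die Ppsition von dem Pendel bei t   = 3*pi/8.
Ausgehend von dem Ruck j(t) = 512·sin(4·t), nehmen wir 3 Integrale. Mit ∫j(t)dt und Anwendung von a(0) = -128, finden wir a(t) = -128·cos(4·t). Das Integral von der Beschleunigung, mit v(0) = 0, ergibt die Geschwindigkeit: v(t) = -32·sin(4·t). Durch Integration von der Geschwindigkeit und Verwendung der Anfangsbedingung x(0) = 13, erhalten wir x(t) = 8·cos(4·t) + 5. Mit x(t) = 8·cos(4·t) + 5 und Einsetzen von t = 3*pi/8, finden wir x = 5.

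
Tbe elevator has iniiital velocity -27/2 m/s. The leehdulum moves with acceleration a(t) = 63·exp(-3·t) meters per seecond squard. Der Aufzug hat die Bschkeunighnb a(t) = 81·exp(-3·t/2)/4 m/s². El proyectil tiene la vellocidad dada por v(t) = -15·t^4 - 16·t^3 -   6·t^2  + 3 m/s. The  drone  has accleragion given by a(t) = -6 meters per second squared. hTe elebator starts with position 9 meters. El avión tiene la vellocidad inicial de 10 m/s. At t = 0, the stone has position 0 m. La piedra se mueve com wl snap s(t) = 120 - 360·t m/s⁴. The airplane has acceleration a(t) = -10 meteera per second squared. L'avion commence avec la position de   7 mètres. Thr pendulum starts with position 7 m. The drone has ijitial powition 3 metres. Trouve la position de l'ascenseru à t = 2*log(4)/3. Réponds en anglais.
To solve this, we need to take 2 antiderivatives of our acceleration equation a(t) = 81·exp(-3·t/2)/4. Integrating acceleration and using the initial condition v(0) = -27/2, we get v(t) = -27·exp(-3·t/2)/2. The antiderivative of velocity, with x(0) = 9, gives position: x(t) = 9·exp(-3·t/2). We have position x(t) = 9·exp(-3·t/2). Substituting t = 2*log(4)/3: x(2*log(4)/3) = 9/4.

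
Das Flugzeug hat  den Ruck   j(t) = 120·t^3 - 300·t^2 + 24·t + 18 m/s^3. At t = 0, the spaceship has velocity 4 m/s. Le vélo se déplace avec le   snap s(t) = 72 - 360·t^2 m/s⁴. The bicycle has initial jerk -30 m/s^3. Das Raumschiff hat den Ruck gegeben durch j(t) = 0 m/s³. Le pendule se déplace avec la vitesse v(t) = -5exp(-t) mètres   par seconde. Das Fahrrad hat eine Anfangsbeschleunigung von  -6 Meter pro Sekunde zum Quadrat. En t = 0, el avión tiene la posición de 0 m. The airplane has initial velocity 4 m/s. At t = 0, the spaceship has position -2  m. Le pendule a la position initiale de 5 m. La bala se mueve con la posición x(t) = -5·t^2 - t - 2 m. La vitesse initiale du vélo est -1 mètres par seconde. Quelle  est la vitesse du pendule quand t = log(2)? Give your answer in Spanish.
De la ecuación de la velocidad v(t) = -5·exp(-t), sustituimos t = log(2) para obtener v = -5/2.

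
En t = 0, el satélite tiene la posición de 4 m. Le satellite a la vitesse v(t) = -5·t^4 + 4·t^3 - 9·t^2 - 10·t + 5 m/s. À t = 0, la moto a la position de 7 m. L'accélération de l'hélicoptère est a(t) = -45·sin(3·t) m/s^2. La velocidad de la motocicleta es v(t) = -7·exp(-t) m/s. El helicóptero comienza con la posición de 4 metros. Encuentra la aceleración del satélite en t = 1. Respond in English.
We must differentiate our velocity equation v(t) = -5·t^4 + 4·t^3 - 9·t^2 - 10·t + 5 1 time. Differentiating velocity, we get acceleration: a(t) = -20·t^3 + 12·t^2 - 18·t - 10. We have acceleration a(t) = -20·t^3 + 12·t^2 - 18·t - 10. Substituting t = 1: a(1) = -36.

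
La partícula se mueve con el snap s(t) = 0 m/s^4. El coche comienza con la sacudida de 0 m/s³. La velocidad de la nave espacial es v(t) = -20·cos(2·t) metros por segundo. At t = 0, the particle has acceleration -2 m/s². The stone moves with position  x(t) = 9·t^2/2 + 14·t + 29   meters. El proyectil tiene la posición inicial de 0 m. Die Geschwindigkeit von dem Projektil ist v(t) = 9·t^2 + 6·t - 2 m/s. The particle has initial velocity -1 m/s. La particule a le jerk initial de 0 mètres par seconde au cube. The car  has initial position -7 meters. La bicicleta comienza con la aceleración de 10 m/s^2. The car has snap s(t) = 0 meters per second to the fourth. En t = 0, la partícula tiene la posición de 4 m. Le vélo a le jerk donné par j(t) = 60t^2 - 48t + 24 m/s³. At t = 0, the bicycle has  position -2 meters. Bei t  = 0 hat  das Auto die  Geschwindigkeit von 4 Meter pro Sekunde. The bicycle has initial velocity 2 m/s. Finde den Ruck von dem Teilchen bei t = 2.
Wir müssen die Stammfunktion unserer Gleichung für den Snap s(t) = 0 1-mal finden. Die Stammfunktion von dem Snap ist der Ruck. Mit j(0) = 0 erhalten wir j(t) = 0. Aus der Gleichung für den Ruck j(t) = 0, setzen wir t = 2 ein und erhalten j = 0.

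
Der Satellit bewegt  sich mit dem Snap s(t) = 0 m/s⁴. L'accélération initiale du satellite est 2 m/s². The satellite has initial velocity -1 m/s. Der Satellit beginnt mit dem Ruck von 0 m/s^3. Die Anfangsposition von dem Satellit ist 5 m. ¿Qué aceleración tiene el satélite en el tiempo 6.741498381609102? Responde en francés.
Nous devons intégrer notre équation du snap s(t) = 0 2 fois. En prenant ∫s(t)dt et en appliquant j(0) = 0, nous trouvons j(t) = 0. La primitive du jerk, avec a(0) = 2, donne l'accélération: a(t) = 2. En utilisant a(t) = 2 et en substituant t = 6.741498381609102, nous trouvons a = 2.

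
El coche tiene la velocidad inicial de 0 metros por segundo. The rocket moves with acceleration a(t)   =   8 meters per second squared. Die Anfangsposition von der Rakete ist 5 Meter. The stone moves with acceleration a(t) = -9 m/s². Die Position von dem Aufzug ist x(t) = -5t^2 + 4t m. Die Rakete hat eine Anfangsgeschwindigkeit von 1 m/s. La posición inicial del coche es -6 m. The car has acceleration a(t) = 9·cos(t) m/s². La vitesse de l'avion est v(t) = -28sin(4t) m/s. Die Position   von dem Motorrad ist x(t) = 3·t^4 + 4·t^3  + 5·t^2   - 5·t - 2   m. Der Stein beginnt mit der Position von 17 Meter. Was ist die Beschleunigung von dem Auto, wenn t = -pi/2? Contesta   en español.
De la ecuación de la aceleración a(t) = 9·cos(t), sustituimos t = -pi/2 para obtener a = 0.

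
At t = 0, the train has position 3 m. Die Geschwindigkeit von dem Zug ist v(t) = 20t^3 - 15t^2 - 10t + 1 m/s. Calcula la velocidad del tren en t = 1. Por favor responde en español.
De la ecuación de la velocidad v(t) = 20·t^3 - 15·t^2 - 10·t + 1, sustituimos t = 1 para obtener v = -4.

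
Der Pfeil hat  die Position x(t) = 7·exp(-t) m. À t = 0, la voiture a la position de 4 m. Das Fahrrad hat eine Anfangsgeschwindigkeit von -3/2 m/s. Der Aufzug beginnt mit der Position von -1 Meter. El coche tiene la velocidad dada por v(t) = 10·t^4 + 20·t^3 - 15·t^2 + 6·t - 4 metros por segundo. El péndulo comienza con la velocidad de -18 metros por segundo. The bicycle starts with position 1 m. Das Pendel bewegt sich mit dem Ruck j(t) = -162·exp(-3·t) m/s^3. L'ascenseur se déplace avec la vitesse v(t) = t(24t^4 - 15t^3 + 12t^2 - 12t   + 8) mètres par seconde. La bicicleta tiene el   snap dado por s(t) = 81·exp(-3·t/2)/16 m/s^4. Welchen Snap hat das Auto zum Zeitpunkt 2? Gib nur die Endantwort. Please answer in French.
La réponse est 600.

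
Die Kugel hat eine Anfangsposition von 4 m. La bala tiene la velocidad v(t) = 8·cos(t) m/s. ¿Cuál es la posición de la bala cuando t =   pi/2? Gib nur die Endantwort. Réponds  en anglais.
x(pi/2) = 12.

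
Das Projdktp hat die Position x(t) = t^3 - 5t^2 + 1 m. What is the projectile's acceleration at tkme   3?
To solve this, we need to take 2 derivatives of our position equation x(t) = t^3 - 5·t^2 + 1. Differentiating position, we get velocity: v(t) = 3·t^2 - 10·t. Taking d/dt of v(t), we find a(t) = 6·t - 10. Using a(t) = 6·t - 10 and substituting t = 3, we find a = 8.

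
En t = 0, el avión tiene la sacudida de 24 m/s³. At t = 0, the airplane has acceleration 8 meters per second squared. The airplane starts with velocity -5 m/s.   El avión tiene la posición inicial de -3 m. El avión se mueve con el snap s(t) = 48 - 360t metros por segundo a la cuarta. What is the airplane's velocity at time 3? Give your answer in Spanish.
Para resolver esto, necesitamos tomar 3 antiderivadas de nuestra ecuación del snap s(t) = 48 - 360·t. Integrando el snap y usando la condición inicial j(0) = 24, obtenemos j(t) = -180·t^2 + 48·t + 24. Tomando ∫j(t)dt y aplicando a(0) = 8, encontramos a(t) = -60·t^3 + 24·t^2 + 24·t + 8. La integral de la aceleración, con v(0) = -5, da la velocidad: v(t) = -15·t^4 + 8·t^3 + 12·t^2 + 8·t - 5. Usando v(t) = -15·t^4 + 8·t^3 + 12·t^2 + 8·t - 5 y sustituyendo t = 3, encontramos v = -872.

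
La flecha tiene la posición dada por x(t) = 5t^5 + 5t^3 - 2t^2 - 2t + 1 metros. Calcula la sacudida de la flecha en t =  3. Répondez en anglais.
Starting from position x(t) = 5·t^5 + 5·t^3 - 2·t^2 - 2·t + 1, we take 3 derivatives. Differentiating position, we get velocity: v(t) = 25·t^4 + 15·t^2 - 4·t - 2. Taking d/dt of v(t), we find a(t) = 100·t^3 + 30·t - 4. Taking d/dt of a(t), we find j(t) = 300·t^2 + 30. From the given jerk equation j(t) = 300·t^2 + 30, we substitute t = 3 to get j = 2730.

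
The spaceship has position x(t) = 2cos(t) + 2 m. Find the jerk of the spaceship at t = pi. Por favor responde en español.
Para resolver esto, necesitamos tomar 3 derivadas de nuestra ecuación de la posición x(t) = 2·cos(t) + 2. Derivando la posición, obtenemos la velocidad: v(t) = -2·sin(t). La derivada de la velocidad da la aceleración: a(t) = -2·cos(t). La derivada de la aceleración da la sacudida: j(t) = 2·sin(t). Tenemos la sacudida j(t) = 2·sin(t). Sustituyendo t = pi: j(pi) = 0.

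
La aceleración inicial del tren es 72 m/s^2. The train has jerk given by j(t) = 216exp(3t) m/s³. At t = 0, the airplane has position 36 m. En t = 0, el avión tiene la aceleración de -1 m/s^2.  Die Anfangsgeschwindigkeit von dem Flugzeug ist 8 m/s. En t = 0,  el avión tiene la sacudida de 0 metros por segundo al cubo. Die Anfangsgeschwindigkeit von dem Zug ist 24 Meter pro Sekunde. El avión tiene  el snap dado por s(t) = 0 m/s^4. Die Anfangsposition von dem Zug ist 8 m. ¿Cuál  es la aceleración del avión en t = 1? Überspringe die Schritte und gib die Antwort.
La respuesta es -1.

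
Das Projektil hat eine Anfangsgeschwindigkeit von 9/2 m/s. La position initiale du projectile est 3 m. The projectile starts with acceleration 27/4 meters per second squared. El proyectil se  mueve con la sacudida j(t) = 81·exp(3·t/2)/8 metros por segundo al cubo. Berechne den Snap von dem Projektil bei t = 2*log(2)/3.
Wir müssen unsere Gleichung für den Ruck j(t) = 81·exp(3·t/2)/8 1-mal ableiten. Mit d/dt von j(t) finden wir s(t) = 243·exp(3·t/2)/16. Mit s(t) = 243·exp(3·t/2)/16 und Einsetzen von t = 2*log(2)/3, finden wir s = 243/8.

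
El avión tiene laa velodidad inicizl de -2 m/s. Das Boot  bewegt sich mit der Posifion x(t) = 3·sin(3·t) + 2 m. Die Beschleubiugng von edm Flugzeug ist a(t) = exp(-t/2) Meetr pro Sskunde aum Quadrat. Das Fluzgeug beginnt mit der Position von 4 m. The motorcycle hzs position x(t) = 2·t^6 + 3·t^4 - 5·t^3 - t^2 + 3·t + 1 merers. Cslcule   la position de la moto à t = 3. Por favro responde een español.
Tenemos la posición x(t) = 2·t^6 + 3·t^4 - 5·t^3 - t^2 + 3·t + 1. Sustituyendo t = 3: x(3) = 1567.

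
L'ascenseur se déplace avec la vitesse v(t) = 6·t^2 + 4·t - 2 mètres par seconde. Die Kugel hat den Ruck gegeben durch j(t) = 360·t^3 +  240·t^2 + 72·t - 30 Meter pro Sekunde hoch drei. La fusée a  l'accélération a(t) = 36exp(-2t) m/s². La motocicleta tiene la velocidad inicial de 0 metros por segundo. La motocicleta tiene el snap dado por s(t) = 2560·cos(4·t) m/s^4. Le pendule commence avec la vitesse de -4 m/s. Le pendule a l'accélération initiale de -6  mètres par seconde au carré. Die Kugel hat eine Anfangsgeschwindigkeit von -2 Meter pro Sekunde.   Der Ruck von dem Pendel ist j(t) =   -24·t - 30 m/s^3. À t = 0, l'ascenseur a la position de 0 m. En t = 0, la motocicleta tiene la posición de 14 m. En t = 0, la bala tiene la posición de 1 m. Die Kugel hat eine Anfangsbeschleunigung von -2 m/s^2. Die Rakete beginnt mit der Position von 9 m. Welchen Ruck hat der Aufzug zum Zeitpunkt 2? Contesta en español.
Para resolver esto, necesitamos tomar 2 derivadas de nuestra ecuación de la velocidad v(t) = 6·t^2 + 4·t - 2. La derivada de la velocidad da la aceleración: a(t) = 12·t + 4. La derivada de la aceleración da la sacudida: j(t) = 12. Usando j(t) = 12 y sustituyendo t = 2, encontramos j = 12.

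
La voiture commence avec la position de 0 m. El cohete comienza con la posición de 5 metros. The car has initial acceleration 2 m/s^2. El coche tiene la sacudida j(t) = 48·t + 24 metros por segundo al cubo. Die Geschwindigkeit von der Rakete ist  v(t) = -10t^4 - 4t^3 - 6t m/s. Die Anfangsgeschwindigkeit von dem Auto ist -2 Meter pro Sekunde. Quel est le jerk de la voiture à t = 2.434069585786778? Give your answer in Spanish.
Tenemos la sacudida j(t) = 48·t + 24. Sustituyendo t = 2.434069585786778: j(2.434069585786778) = 140.835340117765.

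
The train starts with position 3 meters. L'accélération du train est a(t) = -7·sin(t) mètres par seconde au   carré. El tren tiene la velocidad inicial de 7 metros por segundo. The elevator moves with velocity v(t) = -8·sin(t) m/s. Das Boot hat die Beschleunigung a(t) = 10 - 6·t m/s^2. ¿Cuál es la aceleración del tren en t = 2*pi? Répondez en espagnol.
Tenemos la aceleración a(t) = -7·sin(t). Sustituyendo t = 2*pi: a(2*pi) = 0.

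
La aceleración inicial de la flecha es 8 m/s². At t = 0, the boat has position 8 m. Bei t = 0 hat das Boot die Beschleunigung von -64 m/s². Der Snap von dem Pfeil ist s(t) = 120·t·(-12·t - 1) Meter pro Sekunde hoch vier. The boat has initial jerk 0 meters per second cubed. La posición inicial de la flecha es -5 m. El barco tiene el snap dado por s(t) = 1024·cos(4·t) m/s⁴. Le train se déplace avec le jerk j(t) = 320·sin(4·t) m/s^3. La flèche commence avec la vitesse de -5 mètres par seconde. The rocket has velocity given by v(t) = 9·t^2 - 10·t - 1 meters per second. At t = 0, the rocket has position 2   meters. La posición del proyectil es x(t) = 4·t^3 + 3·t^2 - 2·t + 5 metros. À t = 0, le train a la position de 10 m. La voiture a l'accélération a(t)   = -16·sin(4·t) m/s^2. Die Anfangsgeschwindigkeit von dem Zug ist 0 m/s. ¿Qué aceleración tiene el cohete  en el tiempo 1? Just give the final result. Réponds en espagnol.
En t = 1, a = 8.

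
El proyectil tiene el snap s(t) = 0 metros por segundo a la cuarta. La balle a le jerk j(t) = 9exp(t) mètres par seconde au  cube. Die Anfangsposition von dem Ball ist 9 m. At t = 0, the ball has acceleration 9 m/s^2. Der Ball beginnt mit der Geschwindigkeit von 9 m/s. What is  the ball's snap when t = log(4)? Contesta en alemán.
Um dies zu lösen, müssen wir 1 Ableitung unserer Gleichung für den Ruck j(t) = 9·exp(t) nehmen. Mit d/dt von j(t) finden wir s(t) = 9·exp(t). Aus der Gleichung für den Snap s(t) = 9·exp(t), setzen wir t = log(4) ein und erhalten s = 36.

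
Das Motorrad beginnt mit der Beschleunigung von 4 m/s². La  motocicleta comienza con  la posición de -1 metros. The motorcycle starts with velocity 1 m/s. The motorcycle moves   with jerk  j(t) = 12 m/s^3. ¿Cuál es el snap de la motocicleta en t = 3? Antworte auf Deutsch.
Ausgehend von dem Ruck j(t) = 12, nehmen wir 1 Ableitung. Durch Ableiten von dem Ruck erhalten wir den Snap: s(t) = 0. Mit s(t) = 0 und Einsetzen von t = 3, finden wir s = 0.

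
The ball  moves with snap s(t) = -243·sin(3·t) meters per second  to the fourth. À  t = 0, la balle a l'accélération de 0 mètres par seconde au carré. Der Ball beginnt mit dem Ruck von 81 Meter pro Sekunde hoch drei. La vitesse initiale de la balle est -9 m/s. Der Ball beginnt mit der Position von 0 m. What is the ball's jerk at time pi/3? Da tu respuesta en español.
Debemos encontrar la antiderivada de nuestra ecuación del snap s(t) = -243·sin(3·t) 1 vez. Integrando el snap y usando la condición inicial j(0) = 81, obtenemos j(t) = 81·cos(3·t). Tenemos la sacudida j(t) = 81·cos(3·t). Sustituyendo t = pi/3: j(pi/3) = -81.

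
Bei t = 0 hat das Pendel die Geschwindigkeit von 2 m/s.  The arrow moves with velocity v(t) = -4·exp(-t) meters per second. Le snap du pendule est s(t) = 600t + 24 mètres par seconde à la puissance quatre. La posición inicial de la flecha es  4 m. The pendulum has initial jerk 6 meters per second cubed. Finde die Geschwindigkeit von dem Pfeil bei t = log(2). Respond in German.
Wir haben die Geschwindigkeit v(t) = -4·exp(-t). Durch Einsetzen von t = log(2): v(log(2)) = -2.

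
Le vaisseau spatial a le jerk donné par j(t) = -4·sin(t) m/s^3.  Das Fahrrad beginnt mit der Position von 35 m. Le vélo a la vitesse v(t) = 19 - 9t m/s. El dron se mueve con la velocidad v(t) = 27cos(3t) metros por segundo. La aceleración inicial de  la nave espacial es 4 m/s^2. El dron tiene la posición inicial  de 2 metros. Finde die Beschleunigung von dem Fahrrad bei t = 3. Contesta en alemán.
Wir müssen unsere Gleichung für die Geschwindigkeit v(t) = 19 - 9·t 1-mal ableiten. Durch Ableiten von der Geschwindigkeit erhalten wir die Beschleunigung: a(t) = -9. Mit a(t) = -9 und Einsetzen von t = 3, finden wir a = -9.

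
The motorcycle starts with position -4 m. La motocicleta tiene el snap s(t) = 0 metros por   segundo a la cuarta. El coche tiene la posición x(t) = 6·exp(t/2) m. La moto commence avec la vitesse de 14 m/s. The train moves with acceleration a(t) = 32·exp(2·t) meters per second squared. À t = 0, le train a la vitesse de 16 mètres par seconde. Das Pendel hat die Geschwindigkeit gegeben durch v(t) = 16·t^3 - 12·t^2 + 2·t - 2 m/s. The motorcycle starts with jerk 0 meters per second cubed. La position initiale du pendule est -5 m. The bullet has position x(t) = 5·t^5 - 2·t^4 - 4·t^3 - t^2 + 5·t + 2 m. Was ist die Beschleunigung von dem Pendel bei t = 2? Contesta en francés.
Pour résoudre ceci, nous devons prendre 1 dérivée de notre équation de la vitesse v(t) = 16·t^3 - 12·t^2 + 2·t - 2. En dérivant la vitesse, nous obtenons l'accélération: a(t) = 48·t^2 - 24·t + 2. En utilisant a(t) = 48·t^2 - 24·t + 2 et en substituant t = 2, nous trouvons a = 146.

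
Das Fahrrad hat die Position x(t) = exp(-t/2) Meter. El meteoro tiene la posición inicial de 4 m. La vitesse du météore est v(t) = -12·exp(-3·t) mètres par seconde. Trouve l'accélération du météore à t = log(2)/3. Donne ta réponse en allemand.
Ausgehend von der Geschwindigkeit v(t) = -12·exp(-3·t), nehmen wir 1 Ableitung. Die Ableitung von der Geschwindigkeit ergibt die Beschleunigung: a(t) = 36·exp(-3·t). Mit a(t) = 36·exp(-3·t) und Einsetzen von t = log(2)/3, finden wir a = 18.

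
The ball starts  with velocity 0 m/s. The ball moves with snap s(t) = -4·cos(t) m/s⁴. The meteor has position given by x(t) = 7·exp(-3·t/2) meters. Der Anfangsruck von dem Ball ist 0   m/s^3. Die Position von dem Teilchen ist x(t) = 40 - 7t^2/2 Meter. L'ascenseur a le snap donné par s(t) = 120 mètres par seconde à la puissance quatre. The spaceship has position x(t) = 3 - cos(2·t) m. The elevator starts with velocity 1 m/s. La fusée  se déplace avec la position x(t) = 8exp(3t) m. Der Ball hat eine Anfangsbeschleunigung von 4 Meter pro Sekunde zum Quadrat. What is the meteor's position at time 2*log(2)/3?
Using x(t) = 7·exp(-3·t/2) and substituting t = 2*log(2)/3, we find x = 7/2.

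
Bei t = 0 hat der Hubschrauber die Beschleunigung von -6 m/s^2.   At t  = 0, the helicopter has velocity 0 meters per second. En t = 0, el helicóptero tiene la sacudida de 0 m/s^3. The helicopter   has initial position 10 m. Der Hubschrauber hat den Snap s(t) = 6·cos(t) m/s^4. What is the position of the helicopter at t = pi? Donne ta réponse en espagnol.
Para resolver esto, necesitamos tomar 4 antiderivadas de nuestra ecuación del snap s(t) = 6·cos(t). La integral del snap, con j(0) = 0, da la sacudida: j(t) = 6·sin(t). Tomando ∫j(t)dt y aplicando a(0) = -6, encontramos a(t) = -6·cos(t). La integral de la aceleración, con v(0) = 0, da la velocidad: v(t) = -6·sin(t). Tomando ∫v(t)dt y aplicando x(0) = 10, encontramos x(t) = 6·cos(t) + 4. Tenemos la posición x(t) = 6·cos(t) + 4. Sustituyendo t = pi: x(pi) = -2.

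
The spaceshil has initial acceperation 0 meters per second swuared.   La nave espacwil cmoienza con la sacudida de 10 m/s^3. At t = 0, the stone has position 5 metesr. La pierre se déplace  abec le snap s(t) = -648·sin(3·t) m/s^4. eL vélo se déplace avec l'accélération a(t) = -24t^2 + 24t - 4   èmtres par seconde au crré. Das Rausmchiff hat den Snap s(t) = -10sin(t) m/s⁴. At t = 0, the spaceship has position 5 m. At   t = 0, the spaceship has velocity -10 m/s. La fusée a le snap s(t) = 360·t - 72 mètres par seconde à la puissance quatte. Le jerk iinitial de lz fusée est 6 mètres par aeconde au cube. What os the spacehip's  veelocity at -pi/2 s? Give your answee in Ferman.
Ausgehend von dem Snap s(t) = -10·sin(t), nehmen wir 3 Integrale. Die Stammfunktion von dem Snap, mit j(0) = 10, ergibt den Ruck: j(t) = 10·cos(t). Die Stammfunktion von dem Ruck ist die Beschleunigung. Mit a(0) = 0 erhalten wir a(t) = 10·sin(t). Durch Integration von der Beschleunigung und Verwendung der Anfangsbedingung v(0) = -10, erhalten wir v(t) = -10·cos(t). Aus der Gleichung für die Geschwindigkeit v(t) = -10·cos(t), setzen wir t = -pi/2 ein und erhalten v = 0.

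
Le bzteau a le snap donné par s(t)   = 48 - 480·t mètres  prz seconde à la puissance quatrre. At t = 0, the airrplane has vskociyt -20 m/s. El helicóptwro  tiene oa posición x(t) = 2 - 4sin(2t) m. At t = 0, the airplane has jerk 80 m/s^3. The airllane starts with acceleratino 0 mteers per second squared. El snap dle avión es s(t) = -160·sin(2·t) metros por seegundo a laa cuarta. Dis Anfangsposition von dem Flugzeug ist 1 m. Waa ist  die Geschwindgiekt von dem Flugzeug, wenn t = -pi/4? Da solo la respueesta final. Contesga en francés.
v(-pi/4) = 0.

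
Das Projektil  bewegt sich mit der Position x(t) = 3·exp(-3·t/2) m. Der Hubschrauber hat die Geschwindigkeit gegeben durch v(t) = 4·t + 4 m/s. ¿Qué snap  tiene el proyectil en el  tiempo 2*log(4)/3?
Debemos derivar nuestra ecuación de la posición x(t) = 3·exp(-3·t/2) 4 veces. Tomando d/dt de x(t), encontramos v(t) = -9·exp(-3·t/2)/2. Tomando d/dt de v(t), encontramos a(t) = 27·exp(-3·t/2)/4. Tomando d/dt de a(t), encontramos j(t) = -81·exp(-3·t/2)/8. Derivando la sacudida, obtenemos el snap: s(t) = 243·exp(-3·t/2)/16. Usando s(t) = 243·exp(-3·t/2)/16 y sustituyendo t = 2*log(4)/3, encontramos s = 243/64.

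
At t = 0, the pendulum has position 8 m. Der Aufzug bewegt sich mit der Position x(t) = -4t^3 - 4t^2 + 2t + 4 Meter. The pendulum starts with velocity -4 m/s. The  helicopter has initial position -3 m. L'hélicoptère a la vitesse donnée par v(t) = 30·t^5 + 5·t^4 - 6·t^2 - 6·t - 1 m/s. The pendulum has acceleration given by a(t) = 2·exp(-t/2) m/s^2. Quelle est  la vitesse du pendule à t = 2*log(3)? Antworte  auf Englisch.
We must find the antiderivative of our acceleration equation a(t) = 2·exp(-t/2) 1 time. Finding the antiderivative of a(t) and using v(0) = -4: v(t) = -4·exp(-t/2). Using v(t) = -4·exp(-t/2) and substituting t = 2*log(3), we find v = -4/3.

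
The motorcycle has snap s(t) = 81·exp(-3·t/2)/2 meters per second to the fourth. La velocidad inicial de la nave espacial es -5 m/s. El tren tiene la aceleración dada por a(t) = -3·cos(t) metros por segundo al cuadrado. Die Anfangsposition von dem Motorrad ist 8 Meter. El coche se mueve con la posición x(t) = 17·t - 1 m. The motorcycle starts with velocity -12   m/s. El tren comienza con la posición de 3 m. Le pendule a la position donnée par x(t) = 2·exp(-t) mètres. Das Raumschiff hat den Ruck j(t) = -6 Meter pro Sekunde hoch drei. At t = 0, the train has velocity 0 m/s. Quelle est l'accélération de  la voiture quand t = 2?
Nous devons dériver notre équation de la position x(t) = 17·t - 1 2 fois. En prenant d/dt de x(t), nous trouvons v(t) = 17. En dérivant la vitesse, nous obtenons l'accélération: a(t) = 0. De l'équation de l'accélération a(t) = 0, nous substituons t = 2 pour obtenir a = 0.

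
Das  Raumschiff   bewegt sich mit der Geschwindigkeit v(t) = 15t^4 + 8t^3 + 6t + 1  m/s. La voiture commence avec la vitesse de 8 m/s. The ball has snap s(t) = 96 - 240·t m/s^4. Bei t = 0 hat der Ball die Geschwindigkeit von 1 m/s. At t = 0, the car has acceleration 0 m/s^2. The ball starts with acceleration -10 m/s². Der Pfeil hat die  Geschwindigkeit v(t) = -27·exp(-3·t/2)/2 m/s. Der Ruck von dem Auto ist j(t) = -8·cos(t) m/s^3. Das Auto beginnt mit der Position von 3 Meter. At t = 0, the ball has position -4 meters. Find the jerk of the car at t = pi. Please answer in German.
Mit j(t) = -8·cos(t) und Einsetzen von t = pi, finden wir j = 8.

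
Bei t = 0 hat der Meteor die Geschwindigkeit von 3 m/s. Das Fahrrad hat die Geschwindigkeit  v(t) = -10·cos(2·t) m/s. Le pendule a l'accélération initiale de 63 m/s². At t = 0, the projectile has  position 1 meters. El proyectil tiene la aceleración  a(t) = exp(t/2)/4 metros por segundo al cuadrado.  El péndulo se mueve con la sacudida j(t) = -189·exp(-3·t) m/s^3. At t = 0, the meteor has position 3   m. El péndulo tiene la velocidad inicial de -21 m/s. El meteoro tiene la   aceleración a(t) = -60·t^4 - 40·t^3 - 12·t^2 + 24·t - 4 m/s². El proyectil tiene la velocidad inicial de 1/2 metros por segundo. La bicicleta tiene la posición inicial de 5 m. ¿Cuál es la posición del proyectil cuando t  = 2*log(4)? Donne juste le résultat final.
En t = 2*log(4), x = 4.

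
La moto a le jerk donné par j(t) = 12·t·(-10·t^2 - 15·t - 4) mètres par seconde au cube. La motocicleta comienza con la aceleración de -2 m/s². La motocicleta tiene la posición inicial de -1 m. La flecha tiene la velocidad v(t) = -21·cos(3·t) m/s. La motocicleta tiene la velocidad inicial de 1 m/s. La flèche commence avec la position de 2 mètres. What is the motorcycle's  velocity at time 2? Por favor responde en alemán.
Ausgehend von dem Ruck j(t) = 12·t·(-10·t^2 - 15·t - 4), nehmen wir 2 Integrale. Die Stammfunktion von dem Ruck, mit a(0) = -2, ergibt die Beschleunigung: a(t) = -30·t^4 - 60·t^3 - 24·t^2 - 2. Durch Integration von der Beschleunigung und Verwendung der Anfangsbedingung v(0) = 1, erhalten wir v(t) = -6·t^5 - 15·t^4 - 8·t^3 - 2·t + 1. Wir haben die Geschwindigkeit v(t) = -6·t^5 - 15·t^4 - 8·t^3 - 2·t + 1. Durch Einsetzen von t = 2: v(2) = -499.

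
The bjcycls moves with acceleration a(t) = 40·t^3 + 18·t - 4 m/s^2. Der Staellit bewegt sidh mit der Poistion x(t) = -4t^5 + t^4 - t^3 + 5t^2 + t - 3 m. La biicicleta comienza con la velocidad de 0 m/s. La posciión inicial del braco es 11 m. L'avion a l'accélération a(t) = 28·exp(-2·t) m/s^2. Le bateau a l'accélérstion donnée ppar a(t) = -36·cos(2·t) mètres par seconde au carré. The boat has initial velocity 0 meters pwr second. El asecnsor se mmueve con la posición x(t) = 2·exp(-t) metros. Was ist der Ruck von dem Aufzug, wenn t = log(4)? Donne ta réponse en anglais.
Starting from position x(t) = 2·exp(-t), we take 3 derivatives. Differentiating position, we get velocity: v(t) = -2·exp(-t). Taking d/dt of v(t), we find a(t) = 2·exp(-t). Taking d/dt of a(t), we find j(t) = -2·exp(-t). We have jerk j(t) = -2·exp(-t). Substituting t = log(4): j(log(4)) = -1/2.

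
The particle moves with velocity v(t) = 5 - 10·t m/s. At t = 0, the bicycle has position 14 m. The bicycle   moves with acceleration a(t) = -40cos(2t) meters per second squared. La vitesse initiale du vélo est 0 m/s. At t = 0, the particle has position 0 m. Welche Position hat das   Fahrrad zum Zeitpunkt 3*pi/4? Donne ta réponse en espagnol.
Partiendo de la aceleración a(t) = -40·cos(2·t), tomamos 2 integrales. Integrando la aceleración y usando la condición inicial v(0) = 0, obtenemos v(t) = -20·sin(2·t). La antiderivada de la velocidad es la posición. Usando x(0) = 14, obtenemos x(t) = 10·cos(2·t) + 4. De la ecuación de la posición x(t) = 10·cos(2·t) + 4, sustituimos t = 3*pi/4 para obtener x = 4.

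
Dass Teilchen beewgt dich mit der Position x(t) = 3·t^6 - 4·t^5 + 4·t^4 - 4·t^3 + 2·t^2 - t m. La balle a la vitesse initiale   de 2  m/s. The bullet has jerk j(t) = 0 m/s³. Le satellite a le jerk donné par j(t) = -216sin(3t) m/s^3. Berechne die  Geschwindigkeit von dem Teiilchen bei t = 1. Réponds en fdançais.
Pour résoudre ceci, nous devons prendre 1 dérivée de notre équation de la position x(t) = 3·t^6 - 4·t^5 + 4·t^4 - 4·t^3 + 2·t^2 - t. En dérivant la position, nous obtenons la vitesse: v(t) = 18·t^5 - 20·t^4 + 16·t^3 - 12·t^2 + 4·t - 1. En utilisant v(t) = 18·t^5 - 20·t^4 + 16·t^3 - 12·t^2 + 4·t - 1 et en substituant t = 1, nous trouvons v = 5.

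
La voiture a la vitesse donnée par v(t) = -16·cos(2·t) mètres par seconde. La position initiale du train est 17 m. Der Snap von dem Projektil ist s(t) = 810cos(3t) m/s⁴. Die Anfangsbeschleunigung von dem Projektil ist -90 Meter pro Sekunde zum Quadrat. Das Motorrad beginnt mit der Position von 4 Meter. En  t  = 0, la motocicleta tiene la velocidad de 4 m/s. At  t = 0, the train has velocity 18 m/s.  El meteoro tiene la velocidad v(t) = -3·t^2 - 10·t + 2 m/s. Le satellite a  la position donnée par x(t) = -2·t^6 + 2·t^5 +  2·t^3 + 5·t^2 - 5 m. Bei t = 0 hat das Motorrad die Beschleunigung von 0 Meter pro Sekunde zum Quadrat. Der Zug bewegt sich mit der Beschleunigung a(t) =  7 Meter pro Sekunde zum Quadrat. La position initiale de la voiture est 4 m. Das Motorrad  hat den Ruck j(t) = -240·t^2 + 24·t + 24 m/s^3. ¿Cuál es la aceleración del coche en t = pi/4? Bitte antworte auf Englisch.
To solve this, we need to take 1 derivative of our velocity equation v(t) = -16·cos(2·t). The derivative of velocity gives acceleration: a(t) = 32·sin(2·t). Using a(t) = 32·sin(2·t) and substituting t = pi/4, we find a = 32.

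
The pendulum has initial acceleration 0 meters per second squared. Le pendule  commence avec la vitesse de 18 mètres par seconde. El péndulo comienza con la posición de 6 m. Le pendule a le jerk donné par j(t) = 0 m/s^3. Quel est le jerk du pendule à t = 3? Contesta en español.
De la ecuación de la sacudida j(t) = 0, sustituimos t = 3 para obtener j = 0.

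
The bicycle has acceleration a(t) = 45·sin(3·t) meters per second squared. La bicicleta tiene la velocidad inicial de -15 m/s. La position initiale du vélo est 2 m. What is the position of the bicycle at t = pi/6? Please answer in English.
Starting from acceleration a(t) = 45·sin(3·t), we take 2 integrals. The antiderivative of acceleration is velocity. Using v(0) = -15, we get v(t) = -15·cos(3·t). The integral of velocity, with x(0) = 2, gives position: x(t) = 2 - 5·sin(3·t). Using x(t) = 2 - 5·sin(3·t) and substituting t = pi/6, we find x = -3.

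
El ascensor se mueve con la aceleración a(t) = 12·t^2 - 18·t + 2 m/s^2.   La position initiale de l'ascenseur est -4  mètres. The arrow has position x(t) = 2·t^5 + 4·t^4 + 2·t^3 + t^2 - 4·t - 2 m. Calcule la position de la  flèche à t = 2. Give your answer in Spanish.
Usando x(t) = 2·t^5 + 4·t^4 + 2·t^3 + t^2 - 4·t - 2 y sustituyendo t = 2, encontramos x = 138.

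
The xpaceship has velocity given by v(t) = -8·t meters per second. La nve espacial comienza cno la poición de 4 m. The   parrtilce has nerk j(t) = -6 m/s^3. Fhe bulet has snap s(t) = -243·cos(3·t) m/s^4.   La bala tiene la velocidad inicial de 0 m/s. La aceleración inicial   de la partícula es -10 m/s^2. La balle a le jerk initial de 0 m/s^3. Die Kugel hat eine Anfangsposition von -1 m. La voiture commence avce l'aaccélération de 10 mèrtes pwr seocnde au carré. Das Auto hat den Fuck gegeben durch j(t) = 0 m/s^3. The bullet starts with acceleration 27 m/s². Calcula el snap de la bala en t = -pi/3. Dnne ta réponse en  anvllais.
Using s(t) = -243·cos(3·t) and substituting t = -pi/3, we find s = 243.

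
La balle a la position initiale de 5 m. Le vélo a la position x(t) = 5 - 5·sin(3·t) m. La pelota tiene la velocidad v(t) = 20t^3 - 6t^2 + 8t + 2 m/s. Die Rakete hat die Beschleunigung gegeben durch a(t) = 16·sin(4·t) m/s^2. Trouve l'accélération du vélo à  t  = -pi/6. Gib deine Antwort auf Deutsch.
Wir müssen unsere Gleichung für die Position x(t) = 5 - 5·sin(3·t) 2-mal ableiten. Die Ableitung von der Position ergibt die Geschwindigkeit: v(t) = -15·cos(3·t). Durch Ableiten von der Geschwindigkeit erhalten wir die Beschleunigung: a(t) = 45·sin(3·t). Aus der Gleichung für die Beschleunigung a(t) = 45·sin(3·t), setzen wir t = -pi/6 ein und erhalten a = -45.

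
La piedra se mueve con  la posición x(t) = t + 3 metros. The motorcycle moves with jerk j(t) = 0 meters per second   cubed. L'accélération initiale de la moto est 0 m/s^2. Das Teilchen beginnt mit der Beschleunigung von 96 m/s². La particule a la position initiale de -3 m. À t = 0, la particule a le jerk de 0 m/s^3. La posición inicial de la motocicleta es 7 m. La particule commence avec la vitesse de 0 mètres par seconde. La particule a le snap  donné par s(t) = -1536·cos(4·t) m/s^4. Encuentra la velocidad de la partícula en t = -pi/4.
Para resolver esto, necesitamos tomar 3 antiderivadas de nuestra ecuación del snap s(t) = -1536·cos(4·t). Integrando el snap y usando la condición inicial j(0) = 0, obtenemos j(t) = -384·sin(4·t). La integral de la sacudida es la aceleración. Usando a(0) = 96, obtenemos a(t) = 96·cos(4·t). La antiderivada de la aceleración es la velocidad. Usando v(0) = 0, obtenemos v(t) = 24·sin(4·t). Tenemos la velocidad v(t) = 24·sin(4·t). Sustituyendo t = -pi/4: v(-pi/4) = 0.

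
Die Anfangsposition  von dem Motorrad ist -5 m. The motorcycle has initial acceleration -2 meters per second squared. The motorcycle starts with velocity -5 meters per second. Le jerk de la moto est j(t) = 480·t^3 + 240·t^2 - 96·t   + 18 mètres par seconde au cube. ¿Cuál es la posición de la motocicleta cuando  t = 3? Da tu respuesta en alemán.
Wir müssen die Stammfunktion unserer Gleichung für den Ruck j(t) = 480·t^3 + 240·t^2 - 96·t + 18 3-mal finden. Mit ∫j(t)dt und Anwendung von a(0) = -2, finden wir a(t) = 120·t^4 + 80·t^3 - 48·t^2 + 18·t - 2. Das Integral von der Beschleunigung, mit v(0) = -5, ergibt die Geschwindigkeit: v(t) = 24·t^5 + 20·t^4 - 16·t^3 + 9·t^2 - 2·t - 5. Durch Integration von der Geschwindigkeit und Verwendung der Anfangsbedingung x(0) = -5, erhalten wir x(t) = 4·t^6 + 4·t^5 - 4·t^4 + 3·t^3 - t^2 - 5·t - 5. Wir haben die Position x(t) = 4·t^6 + 4·t^5 - 4·t^4 + 3·t^3 - t^2 - 5·t - 5. Durch Einsetzen von t = 3: x(3) = 3616.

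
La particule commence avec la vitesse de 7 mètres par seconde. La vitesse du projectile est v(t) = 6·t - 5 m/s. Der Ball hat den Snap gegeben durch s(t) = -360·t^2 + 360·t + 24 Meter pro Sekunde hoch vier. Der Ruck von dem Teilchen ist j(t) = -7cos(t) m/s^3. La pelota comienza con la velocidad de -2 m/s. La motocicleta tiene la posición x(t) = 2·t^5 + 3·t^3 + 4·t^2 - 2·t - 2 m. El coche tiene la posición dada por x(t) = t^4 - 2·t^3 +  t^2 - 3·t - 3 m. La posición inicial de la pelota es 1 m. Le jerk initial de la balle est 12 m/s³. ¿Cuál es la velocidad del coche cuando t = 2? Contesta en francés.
En partant de la position x(t) = t^4 - 2·t^3 + t^2 - 3·t - 3, nous prenons 1 dérivée. En dérivant la position, nous obtenons la vitesse: v(t) = 4·t^3 - 6·t^2 + 2·t - 3. En utilisant v(t) = 4·t^3 - 6·t^2 + 2·t - 3 et en substituant t = 2, nous trouvons v = 9.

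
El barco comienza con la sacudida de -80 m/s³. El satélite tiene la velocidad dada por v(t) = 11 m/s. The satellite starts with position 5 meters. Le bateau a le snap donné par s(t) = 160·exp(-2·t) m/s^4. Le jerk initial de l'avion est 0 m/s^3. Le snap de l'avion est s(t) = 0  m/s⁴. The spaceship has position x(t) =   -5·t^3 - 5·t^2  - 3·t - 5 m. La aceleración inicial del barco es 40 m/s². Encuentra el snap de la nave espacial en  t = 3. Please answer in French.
Pour résoudre ceci, nous devons prendre 4 dérivées de notre équation de la position x(t) = -5·t^3 - 5·t^2 - 3·t - 5. En prenant d/dt de x(t), nous trouvons v(t) = -15·t^2 - 10·t - 3. En prenant d/dt de v(t), nous trouvons a(t) = -30·t - 10. En prenant d/dt de a(t), nous trouvons j(t) = -30. En dérivant le jerk, nous obtenons le snap: s(t) = 0. De l'équation du snap s(t) = 0, nous substituons t = 3 pour obtenir s = 0.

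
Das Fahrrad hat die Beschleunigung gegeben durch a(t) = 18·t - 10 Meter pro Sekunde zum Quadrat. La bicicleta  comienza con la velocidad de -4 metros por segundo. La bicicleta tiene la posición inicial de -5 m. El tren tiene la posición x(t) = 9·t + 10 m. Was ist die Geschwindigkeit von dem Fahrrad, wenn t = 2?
Um dies zu lösen, müssen wir 1 Stammfunktion unserer Gleichung für die Beschleunigung a(t) = 18·t - 10 finden. Durch Integration von der Beschleunigung und Verwendung der Anfangsbedingung v(0) = -4, erhalten wir v(t) = 9·t^2 - 10·t - 4. Wir haben die Geschwindigkeit v(t) = 9·t^2 - 10·t - 4. Durch Einsetzen von t = 2: v(2) = 12.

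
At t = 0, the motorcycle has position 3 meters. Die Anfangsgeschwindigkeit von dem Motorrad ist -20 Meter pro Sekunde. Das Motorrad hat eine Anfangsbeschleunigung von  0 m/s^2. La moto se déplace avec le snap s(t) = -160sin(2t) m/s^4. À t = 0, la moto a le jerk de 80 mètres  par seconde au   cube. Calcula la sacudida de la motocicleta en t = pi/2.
Para resolver esto, necesitamos tomar 1 antiderivada de nuestra ecuación del snap s(t) = -160·sin(2·t). Integrando el snap y usando la condición inicial j(0) = 80, obtenemos j(t) = 80·cos(2·t). Usando j(t) = 80·cos(2·t) y sustituyendo t = pi/2, encontramos j = -80.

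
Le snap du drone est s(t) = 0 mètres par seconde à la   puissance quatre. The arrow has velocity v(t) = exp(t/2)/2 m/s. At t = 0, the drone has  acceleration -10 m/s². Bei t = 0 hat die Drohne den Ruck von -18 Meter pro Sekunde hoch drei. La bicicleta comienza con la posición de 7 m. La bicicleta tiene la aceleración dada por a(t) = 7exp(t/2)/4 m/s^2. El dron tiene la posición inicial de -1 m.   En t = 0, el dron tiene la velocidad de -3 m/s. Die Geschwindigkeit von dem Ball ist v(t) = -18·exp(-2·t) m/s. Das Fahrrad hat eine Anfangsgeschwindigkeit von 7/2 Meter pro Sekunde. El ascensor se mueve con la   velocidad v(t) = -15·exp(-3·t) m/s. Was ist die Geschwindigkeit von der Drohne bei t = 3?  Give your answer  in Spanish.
Para resolver esto, necesitamos tomar 3 integrales de nuestra ecuación del snap s(t) = 0. Integrando el snap y usando la condición inicial j(0) = -18, obtenemos j(t) = -18. La integral de la sacudida es la aceleración. Usando a(0) = -10, obtenemos a(t) = -18·t - 10. La antiderivada de la aceleración, con v(0) = -3, da la velocidad: v(t) = -9·t^2 - 10·t - 3. Usando v(t) = -9·t^2 - 10·t - 3 y sustituyendo t = 3, encontramos v = -114.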